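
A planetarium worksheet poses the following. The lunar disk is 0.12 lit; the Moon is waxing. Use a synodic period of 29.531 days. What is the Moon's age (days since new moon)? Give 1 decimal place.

cos θ = 1 − 2f = 0.760, giving a principal value of 40.5°.
Waxing ⇒ before full, so θ = 40.5°.
At 360°/29.531 d per day, 40.5° corresponds to 3.33 days.

3.3 days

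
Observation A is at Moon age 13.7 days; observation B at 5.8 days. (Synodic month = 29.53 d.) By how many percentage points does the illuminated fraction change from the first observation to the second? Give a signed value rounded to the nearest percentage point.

First observation: θ = 360°·13.7/29.53 = 167.0°, so f = 0.987.
Second observation: θ = 70.7°, f = 0.335.
Δf = 0.335 − 0.987 = -0.652, i.e. -65 pp.

-65 percentage points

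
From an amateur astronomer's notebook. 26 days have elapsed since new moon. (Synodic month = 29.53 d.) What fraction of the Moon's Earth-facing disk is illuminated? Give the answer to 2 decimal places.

The Moon has covered 26/29.53 of its cycle, so θ ≈ 360° × 26/29.53 = 317.0°.
cos 317.0° = 0.731, so f = (1 − 0.731)/2 = 0.135.

0.13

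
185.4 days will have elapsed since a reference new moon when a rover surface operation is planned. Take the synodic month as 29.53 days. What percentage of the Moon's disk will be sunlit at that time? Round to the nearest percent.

Reduce mod P: 185.4 − 6×29.53 = 8.22 d into the current lunation.
The Moon has covered 8.22/29.53 of its cycle, so θ ≈ 360° × 8.22/29.53 = 100.2°.
Illuminated fraction = (1 − cos 100.2°)/2 = (1 − (-0.177))/2 ≈ 0.589, so 59%.

59%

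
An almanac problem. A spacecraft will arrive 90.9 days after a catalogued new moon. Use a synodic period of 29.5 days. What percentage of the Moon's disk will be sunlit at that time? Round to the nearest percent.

90.9/29.5 = 3.081 lunations, so 3 complete cycles and 2.40 d into the next.
Elongation θ = 360° × 2.40/29.5 ≈ 29.3°.
cos 29.3° = 0.872, so f = (1 − 0.872)/2 = 0.064, so 6%.

6%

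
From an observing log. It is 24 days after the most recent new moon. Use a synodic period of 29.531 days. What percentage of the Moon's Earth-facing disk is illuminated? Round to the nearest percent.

Elongation θ = 360° × 24/29.531 ≈ 292.6°.
With cos θ = 0.384, the lit fraction is (1 − 0.384)/2 ≈ 0.308, so 31%.

31%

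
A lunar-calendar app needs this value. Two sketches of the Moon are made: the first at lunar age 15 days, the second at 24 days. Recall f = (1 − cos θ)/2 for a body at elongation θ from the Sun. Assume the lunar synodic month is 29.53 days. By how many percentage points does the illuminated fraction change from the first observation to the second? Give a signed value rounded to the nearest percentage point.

θ₁ = 360° × 15/29.53 = 182.9°, f₁ = (1 − cos θ₁)/2 = 0.999.
θ₂ = 360° × 24/29.53 = 292.6°, f₂ = (1 − cos θ₂)/2 = 0.308.
Change = f₂ − f₁ = -0.691 → -69 percentage points.

-69 pp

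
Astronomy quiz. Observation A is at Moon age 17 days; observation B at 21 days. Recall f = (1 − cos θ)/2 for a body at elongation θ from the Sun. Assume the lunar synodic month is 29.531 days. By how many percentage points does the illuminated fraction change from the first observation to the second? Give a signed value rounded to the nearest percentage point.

-32 percentage points

θ₁ = 360° × 17/29.531 = 207.2°, f₁ = (1 − cos θ₁)/2 = 0.945.
θ₂ = 360° × 21/29.531 = 256.0°, f₂ = (1 − cos θ₂)/2 = 0.621.
Change = f₂ − f₁ = -0.324 → -32 percentage points.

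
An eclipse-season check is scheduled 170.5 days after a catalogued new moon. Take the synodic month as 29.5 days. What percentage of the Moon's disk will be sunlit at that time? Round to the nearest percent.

170.5 d spans 5 complete synodic months (5 × 29.5 = 147.50 d) plus 23.00 d.
Elongation θ = 360° × 23.00/29.5 ≈ 280.7°.
With cos θ = 0.185, the lit fraction is (1 − 0.185)/2 ≈ 0.407, so 41%.

41%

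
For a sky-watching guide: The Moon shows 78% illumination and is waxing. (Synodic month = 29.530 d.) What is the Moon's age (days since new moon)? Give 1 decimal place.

10.2 days

cos θ = 1 − 2f = -0.560, giving a principal value of 124.1°.
Before full moon the principal value applies: θ = 124.1°.
At 360°/29.530 d per day, 124.1° corresponds to 10.18 days.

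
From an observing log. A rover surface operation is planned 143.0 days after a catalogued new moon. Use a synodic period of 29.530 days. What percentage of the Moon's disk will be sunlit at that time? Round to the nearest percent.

Reduce mod P: 143.0 − 4×29.530 = 24.88 d into the current lunation.
The Moon has covered 24.88/29.530 of its cycle, so θ ≈ 360° × 24.88/29.530 = 303.3°.
With cos θ = 0.549, the lit fraction is (1 − 0.549)/2 ≈ 0.225, so 23%.

23%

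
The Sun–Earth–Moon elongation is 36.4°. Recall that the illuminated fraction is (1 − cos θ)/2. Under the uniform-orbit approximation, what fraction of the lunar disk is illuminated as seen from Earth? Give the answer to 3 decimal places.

0.098

f = (1 − cos 36.4°)/2 = (1 − 0.805)/2 ≈ 0.098.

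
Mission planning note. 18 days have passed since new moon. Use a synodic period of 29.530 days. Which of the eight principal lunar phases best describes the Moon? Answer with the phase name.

θ ≈ 360° × 18/29.530 = 219°, which falls in the waning gibbous sector.

waning gibbous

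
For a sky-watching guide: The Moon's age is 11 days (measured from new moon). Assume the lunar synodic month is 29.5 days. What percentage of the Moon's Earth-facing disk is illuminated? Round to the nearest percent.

85%

Elongation θ = 360° × 11/29.5 ≈ 134.2°.
Illuminated fraction = (1 − cos 134.2°)/2 = (1 − (-0.698))/2 ≈ 0.849, so 85%.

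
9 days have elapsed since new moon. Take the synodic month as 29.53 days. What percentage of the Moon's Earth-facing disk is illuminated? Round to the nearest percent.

The Moon has covered 9/29.53 of its cycle, so θ ≈ 360° × 9/29.53 = 109.7°.
cos 109.7° = (-0.337), so f = (1 − (-0.337))/2 = 0.669, so 67%.

67%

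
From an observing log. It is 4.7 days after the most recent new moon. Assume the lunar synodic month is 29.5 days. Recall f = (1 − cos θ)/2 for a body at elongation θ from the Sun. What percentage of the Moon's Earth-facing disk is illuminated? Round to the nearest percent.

Elongation θ = 360° × 4.7/29.5 ≈ 57.4°.
With cos θ = 0.539, the lit fraction is (1 − 0.539)/2 ≈ 0.230, so 23%.

23%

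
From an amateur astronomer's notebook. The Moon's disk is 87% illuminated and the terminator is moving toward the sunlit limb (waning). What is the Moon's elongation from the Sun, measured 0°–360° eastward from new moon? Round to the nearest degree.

Invert f = (1 − cos θ)/2 to get cos θ = 1 − 2(0.87) = -0.740, hence θ₀ = arccos -0.740 = 137.7°.
Waning ⇒ past full, so θ = 360° − 137.7° = 222.3°.

222°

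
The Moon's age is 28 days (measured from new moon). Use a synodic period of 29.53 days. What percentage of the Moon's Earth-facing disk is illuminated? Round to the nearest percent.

The Moon has covered 28/29.53 of its cycle, so θ ≈ 360° × 28/29.53 = 341.3°.
Illuminated fraction = (1 − cos 341.3°)/2 = (1 − 0.947)/2 ≈ 0.026, so 3%.

3%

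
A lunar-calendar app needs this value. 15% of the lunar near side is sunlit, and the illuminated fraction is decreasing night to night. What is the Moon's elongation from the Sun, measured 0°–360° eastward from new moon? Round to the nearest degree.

From f = (1 − cos θ)/2: cos θ = 1 − 2×0.15 = 0.700; arccos → 45.6°.
Since the Moon is past full (waning), take the reflex angle: θ = 360° − 45.6° = 314.4°.

314°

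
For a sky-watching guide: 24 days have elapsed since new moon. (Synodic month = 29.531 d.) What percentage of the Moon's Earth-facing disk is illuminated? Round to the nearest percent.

The Moon has covered 24/29.531 of its cycle, so θ ≈ 360° × 24/29.531 = 292.6°.
With cos θ = 0.384, the lit fraction is (1 − 0.384)/2 ≈ 0.308, so 31%.

31%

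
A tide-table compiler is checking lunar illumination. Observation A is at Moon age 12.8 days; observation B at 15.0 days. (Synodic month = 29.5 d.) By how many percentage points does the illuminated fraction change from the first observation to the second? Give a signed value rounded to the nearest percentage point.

First observation: θ = 360°·12.8/29.5 = 156.2°, so f = 0.957.
Second observation: θ = 183.1°, f = 0.999.
Δf = 0.999 − 0.957 = +0.042, i.e. +4 pp.

+4 pp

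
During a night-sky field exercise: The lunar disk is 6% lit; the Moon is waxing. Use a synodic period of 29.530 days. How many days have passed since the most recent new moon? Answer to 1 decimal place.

2.3 days

From f = (1 − cos θ)/2: cos θ = 1 − 2×0.06 = 0.880; arccos → 28.4°.
Waxing ⇒ before full, so θ = 28.4°.
That fraction of the synodic month is 28.4/360 × 29.530 d ≈ 2.33 d.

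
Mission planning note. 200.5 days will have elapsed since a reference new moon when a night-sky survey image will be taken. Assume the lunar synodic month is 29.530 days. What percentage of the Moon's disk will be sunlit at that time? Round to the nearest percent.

200.5/29.530 = 6.790 lunations, so 6 complete cycles and 23.32 d into the next.
Phase angle: θ = 360°·(23.32 d)/(29.530 d) = 284.3°.
cos 284.3° = 0.247, so f = (1 − 0.247)/2 = 0.377, so 38%.

38%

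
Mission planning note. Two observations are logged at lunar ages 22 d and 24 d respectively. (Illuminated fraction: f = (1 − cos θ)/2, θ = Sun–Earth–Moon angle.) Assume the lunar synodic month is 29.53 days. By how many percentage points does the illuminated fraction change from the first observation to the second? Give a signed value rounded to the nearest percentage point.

-21 pp

θ₁ = 360° × 22/29.53 = 268.2°, f₁ = (1 − cos θ₁)/2 = 0.516.
θ₂ = 360° × 24/29.53 = 292.6°, f₂ = (1 − cos θ₂)/2 = 0.308.
Change = f₂ − f₁ = -0.208 → -21 percentage points.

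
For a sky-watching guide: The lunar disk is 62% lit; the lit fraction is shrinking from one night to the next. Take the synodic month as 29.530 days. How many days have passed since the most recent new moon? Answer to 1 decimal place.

21.0 days

cos θ = 1 − 2f = -0.240, giving a principal value of 103.9°.
Since the Moon is past full (waning), take the reflex angle: θ = 360° − 103.9° = 256.1°.
At 360°/29.530 d per day, 256.1° corresponds to 21.01 days.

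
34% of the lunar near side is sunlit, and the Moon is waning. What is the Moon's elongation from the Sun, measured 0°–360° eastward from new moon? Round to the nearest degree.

From f = (1 − cos θ)/2: cos θ = 1 − 2×0.34 = 0.320; arccos → 71.3°.
Since the Moon is past full (waning), take the reflex angle: θ = 360° − 71.3° = 288.7°.

289°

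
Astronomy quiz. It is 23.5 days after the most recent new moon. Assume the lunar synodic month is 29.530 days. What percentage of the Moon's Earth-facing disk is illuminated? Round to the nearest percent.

36%

Phase angle: θ = 360°·(23.5 d)/(29.530 d) = 286.5°.
Illuminated fraction = (1 − cos 286.5°)/2 = (1 − 0.284)/2 ≈ 0.358, so 36%.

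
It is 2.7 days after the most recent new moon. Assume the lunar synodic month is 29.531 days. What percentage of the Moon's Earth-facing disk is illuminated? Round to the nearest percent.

The Moon has covered 2.7/29.531 of its cycle, so θ ≈ 360° × 2.7/29.531 = 32.9°.
With cos θ = 0.839, the lit fraction is (1 − 0.839)/2 ≈ 0.080, so 8%.

8%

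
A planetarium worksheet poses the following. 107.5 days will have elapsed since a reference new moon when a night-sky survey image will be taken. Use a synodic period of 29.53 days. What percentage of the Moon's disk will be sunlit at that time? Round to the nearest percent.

82%

Reduce mod P: 107.5 − 3×29.53 = 18.91 d into the current lunation.
Elongation θ = 360° × 18.91/29.53 ≈ 230.5°.
With cos θ = (-0.636), the lit fraction is (1 − (-0.636))/2 ≈ 0.818, so 82%.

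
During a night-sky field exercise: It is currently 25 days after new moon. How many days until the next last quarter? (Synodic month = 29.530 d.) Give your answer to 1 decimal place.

Last quarter is 0.75 of the way through the cycle: age 0.75 × 29.530 = 22.148 d.
This lunation's last quarter (22.148 d) has passed, so add one period: 51.678 − 25 = 26.678 days.

26.7 days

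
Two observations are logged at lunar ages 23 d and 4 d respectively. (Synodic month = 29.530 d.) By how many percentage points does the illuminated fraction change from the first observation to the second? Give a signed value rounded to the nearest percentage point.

-24 pp

θ₁ = 360° × 23/29.530 = 280.4°, f₁ = (1 − cos θ₁)/2 = 0.410.
θ₂ = 360° × 4/29.530 = 48.8°, f₂ = (1 − cos θ₂)/2 = 0.170.
Change = f₂ − f₁ = -0.239 → -24 percentage points.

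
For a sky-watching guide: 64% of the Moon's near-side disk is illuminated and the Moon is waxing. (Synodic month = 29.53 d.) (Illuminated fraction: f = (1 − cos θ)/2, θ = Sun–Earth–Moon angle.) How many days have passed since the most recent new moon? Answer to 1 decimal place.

8.7 days

Invert f = (1 − cos θ)/2 to get cos θ = 1 − 2(0.64) = -0.280, hence θ₀ = arccos -0.280 = 106.3°.
The Moon is waxing (0°–180°), so θ = 106.3° directly.
Age = 29.53 × 106.3°/360° ≈ 8.72 days.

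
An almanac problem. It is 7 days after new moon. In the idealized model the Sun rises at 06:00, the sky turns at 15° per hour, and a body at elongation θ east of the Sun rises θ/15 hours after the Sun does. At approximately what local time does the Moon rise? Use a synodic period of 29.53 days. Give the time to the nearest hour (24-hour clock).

12:00

The Moon has covered 7/29.53 of its cycle, so θ ≈ 360° × 7/29.53 = 85.3°.
The Moon trails the Sun by θ/15 = 85.3/15 ≈ 5.69 hours.
06:00 + 5.69 h ≈ 11:41 → 12:00 to the nearest hour.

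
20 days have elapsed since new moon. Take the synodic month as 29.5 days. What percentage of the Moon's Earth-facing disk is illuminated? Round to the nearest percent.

Elongation θ = 360° × 20/29.5 ≈ 244.1°.
Illuminated fraction = (1 − cos 244.1°)/2 = (1 − (-0.437))/2 ≈ 0.719, so 72%.

72%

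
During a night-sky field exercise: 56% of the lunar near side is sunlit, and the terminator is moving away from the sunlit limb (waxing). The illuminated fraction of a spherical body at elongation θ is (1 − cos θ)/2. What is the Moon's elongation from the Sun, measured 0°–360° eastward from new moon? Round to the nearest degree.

97°

cos θ = 1 − 2f = -0.120, giving a principal value of 96.9°.
The Moon is waxing (0°–180°), so θ = 96.9° directly.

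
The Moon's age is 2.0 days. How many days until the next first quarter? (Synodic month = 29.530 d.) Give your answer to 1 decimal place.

First quarter occurs at elongation 90°, i.e. at age 29.530 × 90/360 = 7.383 d.
So 5.383 days remain (7.383 − 2.0).

5.4 days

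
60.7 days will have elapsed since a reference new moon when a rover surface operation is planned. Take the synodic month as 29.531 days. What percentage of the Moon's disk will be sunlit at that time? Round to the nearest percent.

Reduce mod P: 60.7 − 2×29.531 = 1.64 d into the current lunation.
Elongation θ = 360° × 1.64/29.531 ≈ 20.0°.
Illuminated fraction = (1 − cos 20.0°)/2 = (1 − 0.940)/2 ≈ 0.030, so 3%.

3%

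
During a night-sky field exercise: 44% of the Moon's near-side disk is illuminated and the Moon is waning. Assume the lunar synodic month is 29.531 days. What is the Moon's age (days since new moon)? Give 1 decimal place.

22.7 days

From f = (1 − cos θ)/2: cos θ = 1 − 2×0.44 = 0.120; arccos → 83.1°.
Since the Moon is past full (waning), take the reflex angle: θ = 360° − 83.1° = 276.9°.
That fraction of the synodic month is 276.9/360 × 29.531 d ≈ 22.71 d.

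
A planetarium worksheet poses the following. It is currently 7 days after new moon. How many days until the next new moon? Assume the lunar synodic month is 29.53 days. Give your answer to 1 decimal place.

22.5 days

One full lunation from the last new moon is 29.53 d; remaining = 29.53 − 7 = 22.530 d.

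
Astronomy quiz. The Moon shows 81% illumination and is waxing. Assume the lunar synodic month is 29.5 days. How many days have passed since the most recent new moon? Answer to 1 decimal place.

Invert f = (1 − cos θ)/2 to get cos θ = 1 − 2(0.81) = -0.620, hence θ₀ = arccos -0.620 = 128.3°.
Before full moon the principal value applies: θ = 128.3°.
That fraction of the synodic month is 128.3/360 × 29.5 d ≈ 10.51 d.

10.5 days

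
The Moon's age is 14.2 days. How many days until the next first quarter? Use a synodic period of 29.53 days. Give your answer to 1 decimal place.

First quarter occurs at elongation 90°, i.e. at age 29.53 × 90/360 = 7.383 d.
This lunation's first quarter (7.383 d) has passed, so add one period: 36.913 − 14.2 = 22.713 days.

22.7 days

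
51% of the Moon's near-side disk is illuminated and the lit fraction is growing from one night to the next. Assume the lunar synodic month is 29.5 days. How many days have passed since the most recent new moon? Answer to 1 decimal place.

Invert f = (1 − cos θ)/2 to get cos θ = 1 − 2(0.51) = -0.020, hence θ₀ = arccos -0.020 = 91.1°.
The Moon is waxing (0°–180°), so θ = 91.1° directly.
At 360°/29.5 d per day, 91.1° corresponds to 7.47 days.

7.5 days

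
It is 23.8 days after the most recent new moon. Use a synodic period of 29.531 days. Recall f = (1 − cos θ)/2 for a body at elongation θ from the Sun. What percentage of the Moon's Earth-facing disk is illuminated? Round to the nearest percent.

The Moon has covered 23.8/29.531 of its cycle, so θ ≈ 360° × 23.8/29.531 = 290.1°.
With cos θ = 0.344, the lit fraction is (1 − 0.344)/2 ≈ 0.328, so 33%.

33%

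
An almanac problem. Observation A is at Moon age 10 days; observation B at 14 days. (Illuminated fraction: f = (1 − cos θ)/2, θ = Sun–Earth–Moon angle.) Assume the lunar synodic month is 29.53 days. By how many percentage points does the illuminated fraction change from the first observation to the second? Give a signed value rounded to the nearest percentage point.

θ₁ = 360° × 10/29.53 = 121.9°, f₁ = (1 − cos θ₁)/2 = 0.764.
θ₂ = 360° × 14/29.53 = 170.7°, f₂ = (1 − cos θ₂)/2 = 0.993.
Change = f₂ − f₁ = +0.229 → +23 percentage points.

+23 percentage points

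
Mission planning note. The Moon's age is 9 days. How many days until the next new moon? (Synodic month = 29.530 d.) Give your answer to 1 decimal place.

The next new moon completes the synodic month: 29.530 − 9 = 20.530 days.

20.5 days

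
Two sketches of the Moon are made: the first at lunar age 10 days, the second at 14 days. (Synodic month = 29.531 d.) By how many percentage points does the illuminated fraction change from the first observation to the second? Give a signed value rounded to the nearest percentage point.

+23 pp

First observation: θ = 360°·10/29.531 = 121.9°, so f = 0.764.
Second observation: θ = 170.7°, f = 0.993.
Δf = 0.993 − 0.764 = +0.229, i.e. +23 pp.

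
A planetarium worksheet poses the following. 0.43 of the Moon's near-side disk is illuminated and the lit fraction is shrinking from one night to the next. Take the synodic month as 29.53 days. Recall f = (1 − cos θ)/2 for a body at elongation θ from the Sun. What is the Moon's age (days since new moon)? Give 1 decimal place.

Invert f = (1 − cos θ)/2 to get cos θ = 1 − 2(0.43) = 0.140, hence θ₀ = arccos 0.140 = 82.0°.
A waning Moon lies in 180°–360°, so θ = 360° − 82.0° = 278.0°.
At 360°/29.53 d per day, 278.0° corresponds to 22.81 days.

22.8 days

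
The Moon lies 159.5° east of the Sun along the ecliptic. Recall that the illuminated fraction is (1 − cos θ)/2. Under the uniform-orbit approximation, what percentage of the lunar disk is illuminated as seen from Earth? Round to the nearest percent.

f = (1 − cos 159.5°)/2 = (1 − (-0.937))/2 ≈ 0.968, i.e. 97%.

97%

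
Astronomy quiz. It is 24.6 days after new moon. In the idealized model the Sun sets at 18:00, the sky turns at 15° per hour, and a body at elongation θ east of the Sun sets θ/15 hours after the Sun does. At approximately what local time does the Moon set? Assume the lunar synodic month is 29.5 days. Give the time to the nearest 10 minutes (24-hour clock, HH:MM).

The Moon has covered 24.6/29.5 of its cycle, so θ ≈ 360° × 24.6/29.5 = 300.2°.
Delay after the Sun = 300.2° / (15°/h) ≈ 20.01 h.
18:00 + 20.014 h ≈ 14:01 → 14:00 to the nearest ten minutes.

14:00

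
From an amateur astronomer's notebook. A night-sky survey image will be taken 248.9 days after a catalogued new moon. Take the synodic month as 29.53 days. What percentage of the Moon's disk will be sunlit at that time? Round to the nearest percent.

Reduce mod P: 248.9 − 8×29.53 = 12.66 d into the current lunation.
The Moon has covered 12.66/29.53 of its cycle, so θ ≈ 360° × 12.66/29.53 = 154.3°.
With cos θ = (-0.901), the lit fraction is (1 − (-0.901))/2 ≈ 0.951, so 95%.

95%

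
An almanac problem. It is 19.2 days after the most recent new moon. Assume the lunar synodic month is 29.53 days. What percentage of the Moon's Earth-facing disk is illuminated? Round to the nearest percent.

Phase angle: θ = 360°·(19.2 d)/(29.53 d) = 234.1°.
cos 234.1° = (-0.587), so f = (1 − (-0.587))/2 = 0.793, so 79%.

79%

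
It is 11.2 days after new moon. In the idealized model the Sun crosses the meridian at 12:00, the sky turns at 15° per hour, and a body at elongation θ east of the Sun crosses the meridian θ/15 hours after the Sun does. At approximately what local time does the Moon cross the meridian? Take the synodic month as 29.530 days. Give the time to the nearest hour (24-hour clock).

21:00

Phase angle: θ = 360°·(11.2 d)/(29.530 d) = 136.5°.
The Moon trails the Sun by θ/15 = 136.5/15 ≈ 9.10 hours.
12:00 + 9.10 h ≈ 21:06 → 21:00 to the nearest hour.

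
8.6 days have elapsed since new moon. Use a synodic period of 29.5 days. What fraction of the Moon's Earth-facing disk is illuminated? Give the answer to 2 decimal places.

0.63

Elongation θ = 360° × 8.6/29.5 ≈ 104.9°.
cos 104.9° = (-0.258), so f = (1 − (-0.258))/2 = 0.629.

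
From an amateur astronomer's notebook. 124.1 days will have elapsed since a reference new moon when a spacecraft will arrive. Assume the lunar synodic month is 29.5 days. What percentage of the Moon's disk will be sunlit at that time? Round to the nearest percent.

124.1 d spans 4 complete synodic months (4 × 29.5 = 118.00 d) plus 6.10 d.
Elongation θ = 360° × 6.10/29.5 ≈ 74.4°.
With cos θ = 0.268, the lit fraction is (1 − 0.268)/2 ≈ 0.366, so 37%.

37%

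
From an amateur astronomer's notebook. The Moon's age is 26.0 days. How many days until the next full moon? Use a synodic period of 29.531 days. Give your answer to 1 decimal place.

18.3 days

Full moon is 0.5 of the way through the cycle: age 0.5 × 29.531 = 14.765 d.
Already past this cycle's full moon; the next is at 14.765 + 29.531 = 44.296 d, so 44.296 − 26.0 = 18.296 days.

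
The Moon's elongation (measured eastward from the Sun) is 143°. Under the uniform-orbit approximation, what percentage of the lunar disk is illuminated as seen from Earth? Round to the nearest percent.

f = (1 − cos 143°)/2 = (1 − (-0.799))/2 ≈ 0.899, i.e. 90%.

90%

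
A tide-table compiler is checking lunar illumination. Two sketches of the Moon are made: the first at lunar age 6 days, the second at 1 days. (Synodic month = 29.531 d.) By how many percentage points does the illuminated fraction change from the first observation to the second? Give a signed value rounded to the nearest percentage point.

-34 percentage points

θ₁ = 360° × 6/29.531 = 73.1°, f₁ = (1 − cos θ₁)/2 = 0.355.
θ₂ = 360° × 1/29.531 = 12.2°, f₂ = (1 − cos θ₂)/2 = 0.011.
Change = f₂ − f₁ = -0.344 → -34 percentage points.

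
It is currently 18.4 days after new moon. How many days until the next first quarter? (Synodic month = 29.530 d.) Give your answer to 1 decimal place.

First quarter occurs at elongation 90°, i.e. at age 29.530 × 90/360 = 7.383 d.
This lunation's first quarter (7.383 d) has passed, so add one period: 36.913 − 18.4 = 18.513 days.

18.5 days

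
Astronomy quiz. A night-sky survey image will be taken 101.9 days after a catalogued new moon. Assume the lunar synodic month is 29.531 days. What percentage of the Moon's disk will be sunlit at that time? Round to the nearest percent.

98%

101.9 d spans 3 complete synodic months (3 × 29.531 = 88.59 d) plus 13.31 d.
Phase angle: θ = 360°·(13.31 d)/(29.531 d) = 162.2°.
cos 162.2° = (-0.952), so f = (1 − (-0.952))/2 = 0.976, so 98%.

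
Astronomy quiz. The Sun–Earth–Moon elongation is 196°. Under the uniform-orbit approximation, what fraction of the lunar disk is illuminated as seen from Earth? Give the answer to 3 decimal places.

0.981

cos 196° = (-0.961), so f = (1 − (-0.961))/2 = 0.981.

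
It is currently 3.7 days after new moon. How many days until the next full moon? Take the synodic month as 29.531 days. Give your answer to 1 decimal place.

Full moon is 0.5 of the way through the cycle: age 0.5 × 29.531 = 14.765 d.
So 11.066 days remain (14.765 − 3.7).

11.1 days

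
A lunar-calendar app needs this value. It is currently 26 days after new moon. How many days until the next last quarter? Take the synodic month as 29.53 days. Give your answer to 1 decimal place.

Last quarter is 0.75 of the way through the cycle: age 0.75 × 29.53 = 22.148 d.
This lunation's last quarter (22.148 d) has passed, so add one period: 51.678 − 26 = 25.678 days.

25.7 days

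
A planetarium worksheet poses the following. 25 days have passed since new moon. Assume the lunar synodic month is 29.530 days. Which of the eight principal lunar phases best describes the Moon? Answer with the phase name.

waning crescent

θ ≈ 360° × 25/29.530 = 305°, which falls in the waning crescent sector.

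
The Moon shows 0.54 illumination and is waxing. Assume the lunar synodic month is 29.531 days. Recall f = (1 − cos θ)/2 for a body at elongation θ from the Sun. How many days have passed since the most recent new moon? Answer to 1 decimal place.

From f = (1 − cos θ)/2: cos θ = 1 − 2×0.54 = -0.080; arccos → 94.6°.
Before full moon the principal value applies: θ = 94.6°.
At 360°/29.531 d per day, 94.6° corresponds to 7.76 days.

7.8 days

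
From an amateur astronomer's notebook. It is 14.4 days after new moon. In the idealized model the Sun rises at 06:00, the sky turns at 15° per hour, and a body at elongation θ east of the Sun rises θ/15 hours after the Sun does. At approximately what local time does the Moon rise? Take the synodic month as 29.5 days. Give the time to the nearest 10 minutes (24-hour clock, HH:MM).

17:40

Elongation θ = 360° × 14.4/29.5 ≈ 175.7°.
The Moon trails the Sun by θ/15 = 175.7/15 ≈ 11.72 hours.
06:00 + 11.715 h ≈ 17:43 → 17:40 to the nearest ten minutes.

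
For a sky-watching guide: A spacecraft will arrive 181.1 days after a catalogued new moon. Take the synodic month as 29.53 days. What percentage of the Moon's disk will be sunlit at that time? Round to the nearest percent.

16%

181.1/29.53 = 6.133 lunations, so 6 complete cycles and 3.92 d into the next.
The Moon has covered 3.92/29.53 of its cycle, so θ ≈ 360° × 3.92/29.53 = 47.8°.
With cos θ = 0.672, the lit fraction is (1 − 0.672)/2 ≈ 0.164, so 16%.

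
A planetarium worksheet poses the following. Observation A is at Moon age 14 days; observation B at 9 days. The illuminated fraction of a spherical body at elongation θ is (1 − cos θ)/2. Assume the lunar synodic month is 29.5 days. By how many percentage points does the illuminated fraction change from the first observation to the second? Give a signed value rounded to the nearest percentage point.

-32 percentage points

First observation: θ = 360°·14/29.5 = 170.8°, so f = 0.994.
Second observation: θ = 109.8°, f = 0.670.
Δf = 0.670 − 0.994 = -0.324, i.e. -32 pp.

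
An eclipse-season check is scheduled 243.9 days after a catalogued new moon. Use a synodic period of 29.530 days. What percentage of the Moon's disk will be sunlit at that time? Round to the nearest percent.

53%

243.9/29.530 = 8.259 lunations, so 8 complete cycles and 7.66 d into the next.
The Moon has covered 7.66/29.530 of its cycle, so θ ≈ 360° × 7.66/29.530 = 93.4°.
With cos θ = (-0.059), the lit fraction is (1 − (-0.059))/2 ≈ 0.530, so 53%.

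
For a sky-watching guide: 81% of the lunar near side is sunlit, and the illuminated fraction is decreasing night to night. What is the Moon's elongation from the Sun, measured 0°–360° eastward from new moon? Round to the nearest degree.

232°

cos θ = 1 − 2f = -0.620, giving a principal value of 128.3°.
Waning ⇒ past full, so θ = 360° − 128.3° = 231.7°.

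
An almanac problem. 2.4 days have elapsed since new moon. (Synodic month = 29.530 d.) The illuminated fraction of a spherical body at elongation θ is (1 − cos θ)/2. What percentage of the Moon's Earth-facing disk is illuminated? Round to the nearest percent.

6%

Phase angle: θ = 360°·(2.4 d)/(29.530 d) = 29.3°.
cos 29.3° = 0.872, so f = (1 − 0.872)/2 = 0.064, so 6%.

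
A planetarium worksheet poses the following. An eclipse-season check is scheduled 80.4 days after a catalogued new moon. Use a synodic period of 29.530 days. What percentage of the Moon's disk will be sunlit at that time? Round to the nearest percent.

80.4 d spans 2 complete synodic months (2 × 29.530 = 59.06 d) plus 21.34 d.
The Moon has covered 21.34/29.530 of its cycle, so θ ≈ 360° × 21.34/29.530 = 260.2°.
cos 260.2° = (-0.171), so f = (1 − (-0.171))/2 = 0.585, so 59%.

59%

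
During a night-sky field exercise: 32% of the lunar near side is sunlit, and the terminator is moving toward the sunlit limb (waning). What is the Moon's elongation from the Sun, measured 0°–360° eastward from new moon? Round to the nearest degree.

cos θ = 1 − 2f = 0.360, giving a principal value of 68.9°.
Waning ⇒ past full, so θ = 360° − 68.9° = 291.1°.

291°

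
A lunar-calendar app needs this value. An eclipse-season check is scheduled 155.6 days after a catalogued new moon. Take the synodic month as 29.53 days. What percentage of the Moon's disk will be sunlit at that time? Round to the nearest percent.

56%

155.6 d spans 5 complete synodic months (5 × 29.53 = 147.65 d) plus 7.95 d.
Elongation θ = 360° × 7.95/29.53 ≈ 96.9°.
With cos θ = (-0.120), the lit fraction is (1 − (-0.120))/2 ≈ 0.560, so 56%.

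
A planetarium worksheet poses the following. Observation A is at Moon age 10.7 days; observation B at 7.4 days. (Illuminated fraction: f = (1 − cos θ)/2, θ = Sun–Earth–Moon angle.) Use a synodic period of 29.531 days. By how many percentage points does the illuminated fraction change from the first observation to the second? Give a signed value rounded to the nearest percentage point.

-32 percentage points

θ₁ = 360° × 10.7/29.531 = 130.4°, f₁ = (1 − cos θ₁)/2 = 0.824.
θ₂ = 360° × 7.4/29.531 = 90.2°, f₂ = (1 − cos θ₂)/2 = 0.502.
Change = f₂ − f₁ = -0.322 → -32 percentage points.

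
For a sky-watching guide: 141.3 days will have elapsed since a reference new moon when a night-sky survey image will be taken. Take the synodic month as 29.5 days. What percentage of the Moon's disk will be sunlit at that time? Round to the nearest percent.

38%

Reduce mod P: 141.3 − 4×29.5 = 23.30 d into the current lunation.
Phase angle: θ = 360°·(23.30 d)/(29.5 d) = 284.3°.
cos 284.3° = 0.248, so f = (1 − 0.248)/2 = 0.376, so 38%.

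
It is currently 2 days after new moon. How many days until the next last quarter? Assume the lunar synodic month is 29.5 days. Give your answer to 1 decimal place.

Last quarter is 0.75 of the way through the cycle: age 0.75 × 29.5 = 22.125 d.
So 20.125 days remain (22.125 − 2).

20.1 days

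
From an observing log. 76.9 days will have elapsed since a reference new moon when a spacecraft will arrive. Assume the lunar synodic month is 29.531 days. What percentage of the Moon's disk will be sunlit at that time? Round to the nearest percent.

90%

76.9/29.531 = 2.604 lunations, so 2 complete cycles and 17.84 d into the next.
Phase angle: θ = 360°·(17.84 d)/(29.531 d) = 217.5°.
Illuminated fraction = (1 − cos 217.5°)/2 = (1 − (-0.794))/2 ≈ 0.897, so 90%.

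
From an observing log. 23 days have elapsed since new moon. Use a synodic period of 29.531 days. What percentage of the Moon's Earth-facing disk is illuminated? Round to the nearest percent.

Phase angle: θ = 360°·(23 d)/(29.531 d) = 280.4°.
With cos θ = 0.180, the lit fraction is (1 − 0.180)/2 ≈ 0.410, so 41%.

41%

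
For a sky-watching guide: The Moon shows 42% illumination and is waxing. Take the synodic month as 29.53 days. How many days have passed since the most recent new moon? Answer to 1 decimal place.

6.6 days

From f = (1 − cos θ)/2: cos θ = 1 − 2×0.42 = 0.160; arccos → 80.8°.
The Moon is waxing (0°–180°), so θ = 80.8° directly.
That fraction of the synodic month is 80.8/360 × 29.53 d ≈ 6.63 d.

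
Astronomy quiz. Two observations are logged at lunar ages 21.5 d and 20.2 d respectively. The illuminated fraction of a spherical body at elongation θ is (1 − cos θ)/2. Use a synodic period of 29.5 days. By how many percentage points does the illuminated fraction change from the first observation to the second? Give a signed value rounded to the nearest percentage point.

θ₁ = 360° × 21.5/29.5 = 262.4°, f₁ = (1 − cos θ₁)/2 = 0.566.
θ₂ = 360° × 20.2/29.5 = 246.5°, f₂ = (1 − cos θ₂)/2 = 0.699.
Change = f₂ − f₁ = +0.133 → +13 percentage points.

+13 percentage points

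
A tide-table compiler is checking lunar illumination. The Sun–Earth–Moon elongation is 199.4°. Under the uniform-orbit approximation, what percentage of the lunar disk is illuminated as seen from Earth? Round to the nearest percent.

Half-versine of 199.4°: (1 − (-0.943))/2 = 0.972, i.e. 97%.

97%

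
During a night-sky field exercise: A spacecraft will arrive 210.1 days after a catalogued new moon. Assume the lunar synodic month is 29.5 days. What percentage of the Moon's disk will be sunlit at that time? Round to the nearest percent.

14%

210.1 d spans 7 complete synodic months (7 × 29.5 = 206.50 d) plus 3.60 d.
Phase angle: θ = 360°·(3.60 d)/(29.5 d) = 43.9°.
With cos θ = 0.720, the lit fraction is (1 − 0.720)/2 ≈ 0.140, so 14%.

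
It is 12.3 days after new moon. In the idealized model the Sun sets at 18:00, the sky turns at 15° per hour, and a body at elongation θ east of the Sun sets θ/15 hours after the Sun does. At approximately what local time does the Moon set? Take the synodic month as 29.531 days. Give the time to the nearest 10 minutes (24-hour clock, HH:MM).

The Moon has covered 12.3/29.531 of its cycle, so θ ≈ 360° × 12.3/29.531 = 149.9°.
At 15° of sky rotation per hour, 149.9° corresponds to a 10.00 h lag.
18:00 + 9.996 h ≈ 04:00 → 04:00 to the nearest ten minutes.

04:00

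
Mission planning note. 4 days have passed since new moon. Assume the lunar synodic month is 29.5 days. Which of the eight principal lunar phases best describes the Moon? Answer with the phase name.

θ ≈ 360° × 4/29.5 = 49°, which falls in the waxing crescent sector.

waxing crescent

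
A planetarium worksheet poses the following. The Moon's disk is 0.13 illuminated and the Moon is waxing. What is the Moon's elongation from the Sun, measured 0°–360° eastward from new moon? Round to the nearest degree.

cos θ = 1 − 2f = 0.740, giving a principal value of 42.3°.
Waxing ⇒ before full, so θ = 42.3°.

42°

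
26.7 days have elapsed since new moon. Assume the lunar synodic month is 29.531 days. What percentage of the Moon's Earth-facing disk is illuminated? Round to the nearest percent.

Elongation θ = 360° × 26.7/29.531 ≈ 325.5°.
Illuminated fraction = (1 − cos 325.5°)/2 = (1 − 0.824)/2 ≈ 0.088, so 9%.

9%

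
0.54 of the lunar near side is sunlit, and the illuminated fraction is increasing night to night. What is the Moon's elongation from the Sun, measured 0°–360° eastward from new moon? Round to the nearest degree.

95°

cos θ = 1 − 2f = -0.080, giving a principal value of 94.6°.
Before full moon the principal value applies: θ = 94.6°.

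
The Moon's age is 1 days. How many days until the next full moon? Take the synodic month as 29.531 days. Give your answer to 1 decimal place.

13.8 days

Full moon is 0.5 of the way through the cycle: age 0.5 × 29.531 = 14.765 d.
So 13.765 days remain (14.765 − 1).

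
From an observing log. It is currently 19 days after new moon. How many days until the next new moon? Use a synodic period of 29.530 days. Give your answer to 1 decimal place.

10.5 days

The next new moon completes the synodic month: 29.530 − 19 = 10.530 days.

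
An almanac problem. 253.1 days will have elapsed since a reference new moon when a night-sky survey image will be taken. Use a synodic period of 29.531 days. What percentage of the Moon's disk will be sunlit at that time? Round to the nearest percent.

253.1 d spans 8 complete synodic months (8 × 29.531 = 236.25 d) plus 16.85 d.
The Moon has covered 16.85/29.531 of its cycle, so θ ≈ 360° × 16.85/29.531 = 205.4°.
cos 205.4° = (-0.903), so f = (1 − (-0.903))/2 = 0.952, so 95%.

95%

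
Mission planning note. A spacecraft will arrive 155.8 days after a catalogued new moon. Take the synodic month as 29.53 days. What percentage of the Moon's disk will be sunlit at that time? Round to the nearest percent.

58%

155.8 d spans 5 complete synodic months (5 × 29.53 = 147.65 d) plus 8.15 d.
The Moon has covered 8.15/29.53 of its cycle, so θ ≈ 360° × 8.15/29.53 = 99.4°.
With cos θ = (-0.163), the lit fraction is (1 − (-0.163))/2 ≈ 0.581, so 58%.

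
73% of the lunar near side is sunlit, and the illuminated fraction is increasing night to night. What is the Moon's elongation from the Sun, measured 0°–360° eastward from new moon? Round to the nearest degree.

Invert f = (1 − cos θ)/2 to get cos θ = 1 − 2(0.73) = -0.460, hence θ₀ = arccos -0.460 = 117.4°.
Before full moon the principal value applies: θ = 117.4°.

117°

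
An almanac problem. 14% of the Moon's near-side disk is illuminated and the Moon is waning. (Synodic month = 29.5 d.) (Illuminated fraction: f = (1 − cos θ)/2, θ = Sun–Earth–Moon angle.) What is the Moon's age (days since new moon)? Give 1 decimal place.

25.9 days

cos θ = 1 − 2f = 0.720, giving a principal value of 43.9°.
Since the Moon is past full (waning), take the reflex angle: θ = 360° − 43.9° = 316.1°.
Age = 29.5 × 316.1°/360° ≈ 25.90 days.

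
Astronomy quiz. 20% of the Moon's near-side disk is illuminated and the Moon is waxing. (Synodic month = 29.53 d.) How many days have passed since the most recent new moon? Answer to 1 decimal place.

Invert f = (1 − cos θ)/2 to get cos θ = 1 − 2(0.20) = 0.600, hence θ₀ = arccos 0.600 = 53.1°.
The Moon is waxing (0°–180°), so θ = 53.1° directly.
Age = 29.53 × 53.1°/360° ≈ 4.36 days.

4.4 days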